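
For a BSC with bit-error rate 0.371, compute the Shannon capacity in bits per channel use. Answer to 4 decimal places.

Binary symmetric channel: C = 1 − h₂(ε) where h₂ is the binary entropy function.
h₂(0.371) = −0.371·log₂0.371 − 0.629·log₂0.629 = 0.9514.
C = 1 − 0.9514 = 0.0486 bits per channel use.

0.0486 bits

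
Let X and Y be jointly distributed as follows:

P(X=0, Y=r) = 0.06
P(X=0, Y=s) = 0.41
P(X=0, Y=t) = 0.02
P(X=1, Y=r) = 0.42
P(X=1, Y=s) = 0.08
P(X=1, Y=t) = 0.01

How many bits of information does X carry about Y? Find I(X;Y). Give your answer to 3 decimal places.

0.397 bits

Marginals: p(X) = (0.4900, 0.5100), p(Y) = (0.4800, 0.4900, 0.0300).
I(X;Y) = Σ p(x,y)·log₂[p(x,y)/(p(x)p(y))].
  (0,r): 0.06·log₂(0.2551) = -0.1183
  (0,s): 0.41·log₂(1.7076) = 0.3165
  (0,t): 0.02·log₂(1.3605) = 0.0089
  (1,r): 0.42·log₂(1.7157) = 0.3271
  (1,s): 0.08·log₂(0.3201) = -0.1315
  (1,t): 0.01·log₂(0.6536) = -0.0061
Sum = 0.397 bits.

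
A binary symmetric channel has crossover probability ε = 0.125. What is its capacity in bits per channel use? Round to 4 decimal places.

0.4564 bits

Binary symmetric channel: C = 1 − h₂(ε) where h₂ is the binary entropy function.
h₂(0.125) = −0.125·log₂0.125 − 0.875·log₂0.875 = 0.5436.
C = 1 − 0.5436 = 0.4564 bits per channel use.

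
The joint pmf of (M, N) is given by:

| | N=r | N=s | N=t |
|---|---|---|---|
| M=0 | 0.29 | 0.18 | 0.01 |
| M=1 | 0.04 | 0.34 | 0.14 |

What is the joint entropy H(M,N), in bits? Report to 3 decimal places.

H(M,N) = −Σ p(x,y)·log₂ p(x,y) over all 6 cells.
  cell (0,r): −0.29·log₂0.29 = 0.5179
  cell (0,s): −0.18·log₂0.18 = 0.4453
  cell (0,t): −0.01·log₂0.01 = 0.0664
  cell (1,r): −0.04·log₂0.04 = 0.1858
  cell (1,s): −0.34·log₂0.34 = 0.5292
  cell (1,t): −0.14·log₂0.14 = 0.3971
Sum = 2.142 bits.

2.142 bits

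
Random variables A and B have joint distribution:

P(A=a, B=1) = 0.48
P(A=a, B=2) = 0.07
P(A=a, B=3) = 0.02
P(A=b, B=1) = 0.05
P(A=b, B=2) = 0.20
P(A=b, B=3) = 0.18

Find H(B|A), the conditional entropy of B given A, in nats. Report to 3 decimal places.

Chain rule: H(B|A) = H(A,B) − H(A).
Marginals: p(A) = (0.5700, 0.4300), p(B) = (0.5300, 0.2700, 0.2000).
H(A,B) = 1.3970 nats; H(A) = 0.6833 nats.
H(B|A) = 1.3970 − 0.6833 = 0.714 nats.

0.714 nats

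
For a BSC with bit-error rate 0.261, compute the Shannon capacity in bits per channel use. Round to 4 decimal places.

Binary symmetric channel: C = 1 − h₂(ε) where h₂ is the binary entropy function.
h₂(0.261) = −0.261·log₂0.261 − 0.739·log₂0.739 = 0.8283.
C = 1 − 0.8283 = 0.1717 bits per channel use.

0.1717 bits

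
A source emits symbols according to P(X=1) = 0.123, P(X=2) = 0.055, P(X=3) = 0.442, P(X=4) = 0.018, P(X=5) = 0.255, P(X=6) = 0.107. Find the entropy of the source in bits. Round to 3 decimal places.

2.075 bits

H(X) = −Σ p·log₂ p.
  −(0.123)·log₂(0.123) = 0.3719
  −(0.055)·log₂(0.055) = 0.2301
  −(0.442)·log₂(0.442) = 0.5206
  −(0.018)·log₂(0.018) = 0.1043
  −(0.255)·log₂(0.255) = 0.5027
  −(0.107)·log₂(0.107) = 0.3450
Sum: 0.3719 + 0.2301 + 0.5206 + 0.1043 + 0.5027 + 0.3450 = 2.075 bits.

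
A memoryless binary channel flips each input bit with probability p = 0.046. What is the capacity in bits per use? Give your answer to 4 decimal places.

0.7308 bits

Binary symmetric channel: C = 1 − h₂(ε) where h₂ is the binary entropy function.
h₂(0.046) = −0.046·log₂0.046 − 0.954·log₂0.954 = 0.2692.
C = 1 − 0.2692 = 0.7308 bits per channel use.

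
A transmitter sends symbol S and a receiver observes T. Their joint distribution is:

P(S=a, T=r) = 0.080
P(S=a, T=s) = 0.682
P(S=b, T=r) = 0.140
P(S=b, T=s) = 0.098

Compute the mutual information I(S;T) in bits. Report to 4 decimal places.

0.1583 bits

Marginals: p(S) = (0.7620, 0.2380), p(T) = (0.2200, 0.7800).
I(S;T) = H(S) + H(T) − H(S,T).
H(S) = 0.7917, H(T) = 0.7602, H(S,T) = 1.3936.
I(S;T) = 0.7917 + 0.7602 − 1.3936 = 0.1583 bits.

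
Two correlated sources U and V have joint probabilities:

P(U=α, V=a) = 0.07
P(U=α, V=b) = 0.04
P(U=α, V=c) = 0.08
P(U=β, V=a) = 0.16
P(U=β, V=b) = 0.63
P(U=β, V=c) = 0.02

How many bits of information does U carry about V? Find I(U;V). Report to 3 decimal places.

Marginals: p(U) = (0.1900, 0.8100), p(V) = (0.2300, 0.6700, 0.1000).
I(U;V) = Σ p(x,y)·log₂[p(x,y)/(p(x)p(y))].
  (α,a): 0.07·log₂(1.6018) = 0.0476
  (α,b): 0.04·log₂(0.3142) = -0.0668
  (α,c): 0.08·log₂(4.2105) = 0.1659
  (β,a): 0.16·log₂(0.8588) = -0.0351
  (β,b): 0.63·log₂(1.1609) = 0.1356
  (β,c): 0.02·log₂(0.2469) = -0.0404
Sum = 0.207 bits.

0.207 bits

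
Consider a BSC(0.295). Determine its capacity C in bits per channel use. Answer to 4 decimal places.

Binary symmetric channel: C = 1 − h₂(ε) where h₂ is the binary entropy function.
h₂(0.295) = −0.295·log₂0.295 − 0.705·log₂0.705 = 0.8751.
C = 1 − 0.8751 = 0.1249 bits per channel use.

0.1249 bits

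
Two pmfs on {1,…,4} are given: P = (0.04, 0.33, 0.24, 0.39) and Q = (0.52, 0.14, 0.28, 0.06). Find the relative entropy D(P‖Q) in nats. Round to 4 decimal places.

D(P‖Q) = Σ p·ln(p/q).
  0.04·ln(0.04/0.52) = -0.10260
  0.33·ln(0.33/0.14) = 0.28296
  0.24·ln(0.24/0.28) = -0.03700
  0.39·ln(0.39/0.06) = 0.73000
D(P‖Q) = 0.8734 nats.

0.8734 nats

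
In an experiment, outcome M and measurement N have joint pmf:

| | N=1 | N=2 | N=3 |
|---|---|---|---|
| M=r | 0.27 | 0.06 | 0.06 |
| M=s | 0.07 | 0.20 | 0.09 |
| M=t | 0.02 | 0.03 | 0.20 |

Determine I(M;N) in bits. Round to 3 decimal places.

0.367 bits

Marginals: p(M) = (0.3900, 0.3600, 0.2500), p(N) = (0.3600, 0.2900, 0.3500).
I(M;N) = H(M) + H(N) − H(M,N).
H(M) = 1.5604, H(N) = 1.5786, H(M,N) = 2.7717.
I(M;N) = 1.5604 + 1.5786 − 2.7717 = 0.367 bits.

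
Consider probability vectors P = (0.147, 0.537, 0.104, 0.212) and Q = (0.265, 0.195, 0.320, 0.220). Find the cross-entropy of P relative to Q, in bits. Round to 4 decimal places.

2.1822 bits

H(P,Q) = −Σ p·log₂ q.
  −0.147·log₂(0.265) = 0.28164
  −0.537·log₂(0.195) = 1.26649
  −0.104·log₂(0.320) = 0.17096
  −0.212·log₂(0.220) = 0.46310
H(P,Q) = 2.1822 bits.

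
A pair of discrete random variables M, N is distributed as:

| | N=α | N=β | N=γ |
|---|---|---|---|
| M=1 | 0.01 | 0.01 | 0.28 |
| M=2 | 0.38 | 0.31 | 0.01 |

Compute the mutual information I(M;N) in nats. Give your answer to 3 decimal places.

0.476 nats

Marginals: p(M) = (0.3000, 0.7000), p(N) = (0.3900, 0.3200, 0.2900).
I(M;N) = Σ p(x,y)·ln[p(x,y)/(p(x)p(y))].
  (1,α): 0.01·ln(0.0855) = -0.0246
  (1,β): 0.01·ln(0.1042) = -0.0226
  (1,γ): 0.28·ln(3.2184) = 0.3273
  (2,α): 0.38·ln(1.3919) = 0.1257
  (2,β): 0.31·ln(1.3839) = 0.1007
  (2,γ): 0.01·ln(0.0493) = -0.0301
Sum = 0.476 nats.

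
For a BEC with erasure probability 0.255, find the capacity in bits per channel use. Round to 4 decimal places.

Binary erasure channel: capacity C = 1 − ε.
C = 1 − 0.255 = 0.7450 bits per channel use.

0.7450 bits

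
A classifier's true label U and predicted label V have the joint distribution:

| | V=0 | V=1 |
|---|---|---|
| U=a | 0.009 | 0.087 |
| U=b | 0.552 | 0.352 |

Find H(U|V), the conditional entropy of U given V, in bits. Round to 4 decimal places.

0.3819 bits

Chain rule: H(U|V) = H(U,V) − H(V).
Marginals: p(U) = (0.0960, 0.9040), p(V) = (0.5610, 0.4390).
H(U,V) = 1.3711 bits; H(V) = 0.9892 bits.
H(U|V) = 1.3711 − 0.9892 = 0.3819 bits.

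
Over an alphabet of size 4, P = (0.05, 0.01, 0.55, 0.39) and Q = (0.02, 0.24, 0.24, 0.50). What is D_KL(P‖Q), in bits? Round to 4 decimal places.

D(P‖Q) = Σ p·log₂(p/q).
  0.05·log₂(0.05/0.02) = 0.06610
  0.01·log₂(0.01/0.24) = -0.04585
  0.55·log₂(0.55/0.24) = 0.65802
  0.39·log₂(0.39/0.50) = -0.13980
D(P‖Q) = 0.5385 bits.

0.5385 bits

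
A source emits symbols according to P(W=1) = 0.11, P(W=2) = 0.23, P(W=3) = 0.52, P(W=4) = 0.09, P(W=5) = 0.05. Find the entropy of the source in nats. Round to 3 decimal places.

1.287 nats

H(W) = −Σ p·ln p.
  −(0.11)·ln(0.11) = 0.2428
  −(0.23)·ln(0.23) = 0.3380
  −(0.52)·ln(0.52) = 0.3400
  −(0.09)·ln(0.09) = 0.2167
  −(0.05)·ln(0.05) = 0.1498
Sum: 0.2428 + 0.3380 + 0.3400 + 0.2167 + 0.1498 = 1.287 nats.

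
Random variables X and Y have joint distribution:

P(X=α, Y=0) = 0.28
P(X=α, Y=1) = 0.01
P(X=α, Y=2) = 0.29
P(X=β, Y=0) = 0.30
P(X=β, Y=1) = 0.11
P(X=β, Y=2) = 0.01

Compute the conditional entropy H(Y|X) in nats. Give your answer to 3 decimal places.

Marginals: p(X) = (0.5800, 0.4200), p(Y) = (0.5800, 0.1200, 0.3000).
H(Y|X) = Σ p(X) · H(Y|X=·).
  X=α: p=0.5800, H(Y|X=α) = 0.7681
  X=β: p=0.4200, H(Y|X=β) = 0.6802
Weighted sum = 0.731 nats.

0.731 nats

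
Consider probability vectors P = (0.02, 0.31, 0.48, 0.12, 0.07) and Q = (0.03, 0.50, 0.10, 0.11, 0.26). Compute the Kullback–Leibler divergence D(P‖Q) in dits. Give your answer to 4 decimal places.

D(P‖Q) = Σ p·log₁₀(p/q).
  0.02·log₁₀(0.02/0.03) = -0.00352
  0.31·log₁₀(0.31/0.50) = -0.06436
  0.48·log₁₀(0.48/0.10) = 0.32700
  0.12·log₁₀(0.12/0.11) = 0.00453
  0.07·log₁₀(0.07/0.26) = -0.03989
D(P‖Q) = 0.2238 dits.

0.2238 dits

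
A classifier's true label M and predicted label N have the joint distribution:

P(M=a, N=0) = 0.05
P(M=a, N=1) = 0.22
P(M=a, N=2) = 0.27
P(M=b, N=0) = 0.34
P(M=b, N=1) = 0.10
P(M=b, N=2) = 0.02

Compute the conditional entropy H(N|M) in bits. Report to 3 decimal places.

1.186 bits

Marginals: p(M) = (0.5400, 0.4600), p(N) = (0.3900, 0.3200, 0.2900).
H(N|M) = Σ p(M) · H(N|M=·).
  M=a: p=0.5400, H(N|M=a) = 1.3456
  M=b: p=0.4600, H(N|M=b) = 0.9976
Weighted sum = 1.186 bits.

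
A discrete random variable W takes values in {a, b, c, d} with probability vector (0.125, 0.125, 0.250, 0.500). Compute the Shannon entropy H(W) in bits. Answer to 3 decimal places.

H(W) = −Σ p·log₂ p.
  −(0.125)·log₂(0.125) = 0.3750
  −(0.125)·log₂(0.125) = 0.3750
  −(0.250)·log₂(0.250) = 0.5000
  −(0.500)·log₂(0.500) = 0.5000
Sum: 0.3750 + 0.3750 + 0.5000 + 0.5000 = 1.750 bits.

1.750 bits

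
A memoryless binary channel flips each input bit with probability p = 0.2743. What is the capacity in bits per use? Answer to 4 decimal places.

0.1524 bits

Binary symmetric channel: C = 1 − h₂(ε) where h₂ is the binary entropy function.
h₂(0.2743) = −0.2743·log₂0.2743 − 0.7257·log₂0.7257 = 0.8476.
C = 1 − 0.8476 = 0.1524 bits per channel use.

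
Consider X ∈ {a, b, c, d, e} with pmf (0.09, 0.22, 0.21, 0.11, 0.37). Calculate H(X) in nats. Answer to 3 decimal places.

1.488 nats

H(X) = −Σ p·ln p.
  −(0.09)·ln(0.09) = 0.2167
  −(0.22)·ln(0.22) = 0.3331
  −(0.21)·ln(0.21) = 0.3277
  −(0.11)·ln(0.11) = 0.2428
  −(0.37)·ln(0.37) = 0.3679
Sum: 0.2167 + 0.3331 + 0.3277 + 0.2428 + 0.3679 = 1.488 nats.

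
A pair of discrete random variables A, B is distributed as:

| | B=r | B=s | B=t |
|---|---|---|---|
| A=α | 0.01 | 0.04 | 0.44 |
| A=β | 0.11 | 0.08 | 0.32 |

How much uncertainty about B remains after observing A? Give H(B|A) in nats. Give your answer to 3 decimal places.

0.653 nats

Marginals: p(A) = (0.4900, 0.5100), p(B) = (0.1200, 0.1200, 0.7600).
H(B|A) = Σ p(A) · H(B|A=·).
  A=α: p=0.4900, H(B|A=α) = 0.3806
  A=β: p=0.5100, H(B|A=β) = 0.9139
Weighted sum = 0.653 nats.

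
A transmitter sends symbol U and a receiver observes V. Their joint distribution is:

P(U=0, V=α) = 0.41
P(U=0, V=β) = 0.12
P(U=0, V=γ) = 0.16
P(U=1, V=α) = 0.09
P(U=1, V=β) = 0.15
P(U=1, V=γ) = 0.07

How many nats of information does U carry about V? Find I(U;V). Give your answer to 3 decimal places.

Marginals: p(U) = (0.6900, 0.3100), p(V) = (0.5000, 0.2700, 0.2300).
I(U;V) = H(U) + H(V) − H(U,V).
H(U) = 0.6191, H(V) = 1.0381, H(U,V) = 1.6006.
I(U;V) = 0.6191 + 1.0381 − 1.6006 = 0.057 nats.

0.057 nats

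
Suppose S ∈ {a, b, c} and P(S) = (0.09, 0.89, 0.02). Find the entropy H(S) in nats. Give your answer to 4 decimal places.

H(S) = −Σ p·ln p.
  −(0.09)·ln(0.09) = 0.21672
  −(0.89)·ln(0.89) = 0.10372
  −(0.02)·ln(0.02) = 0.07824
Sum: 0.21672 + 0.10372 + 0.07824 = 0.3987 nats.

0.3987 nats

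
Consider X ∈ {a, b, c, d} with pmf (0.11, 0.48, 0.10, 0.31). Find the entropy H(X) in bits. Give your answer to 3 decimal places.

1.715 bits

H(X) = −Σ p·log₂ p.
  −(0.11)·log₂(0.11) = 0.3503
  −(0.48)·log₂(0.48) = 0.5083
  −(0.10)·log₂(0.10) = 0.3322
  −(0.31)·log₂(0.31) = 0.5238
Sum: 0.3503 + 0.5083 + 0.3322 + 0.5238 = 1.715 bits.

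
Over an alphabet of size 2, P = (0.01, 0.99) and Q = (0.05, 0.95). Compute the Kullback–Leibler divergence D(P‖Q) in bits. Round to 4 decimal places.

0.0357 bits

D(P‖Q) = Σ p·log₂(p/q).
  0.01·log₂(0.01/0.05) = -0.02322
  0.99·log₂(0.99/0.95) = 0.05891
D(P‖Q) = 0.0357 bits.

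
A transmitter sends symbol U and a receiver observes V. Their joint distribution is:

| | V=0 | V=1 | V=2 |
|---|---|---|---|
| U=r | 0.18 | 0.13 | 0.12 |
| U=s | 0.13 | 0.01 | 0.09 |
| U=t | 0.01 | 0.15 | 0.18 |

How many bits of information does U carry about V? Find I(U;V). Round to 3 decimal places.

0.235 bits

Marginals: p(U) = (0.4300, 0.2300, 0.3400), p(V) = (0.3200, 0.2900, 0.3900).
I(U;V) = H(U) + H(V) − H(U,V).
H(U) = 1.5404, H(V) = 1.5737, H(U,V) = 2.8790.
I(U;V) = 1.5404 + 1.5737 − 2.8790 = 0.235 bits.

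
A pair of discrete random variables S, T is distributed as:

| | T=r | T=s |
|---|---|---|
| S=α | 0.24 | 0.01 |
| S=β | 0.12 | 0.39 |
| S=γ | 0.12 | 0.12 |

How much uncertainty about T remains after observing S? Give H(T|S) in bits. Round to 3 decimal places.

Marginals: p(S) = (0.2500, 0.5100, 0.2400), p(T) = (0.4800, 0.5200).
H(T|S) = Σ p(S) · H(T|S=·).
  S=α: p=0.2500, H(T|S=α) = 0.2423
  S=β: p=0.5100, H(T|S=β) = 0.7871
  S=γ: p=0.2400, H(T|S=γ) = 1.0000
Weighted sum = 0.702 bits.

0.702 bits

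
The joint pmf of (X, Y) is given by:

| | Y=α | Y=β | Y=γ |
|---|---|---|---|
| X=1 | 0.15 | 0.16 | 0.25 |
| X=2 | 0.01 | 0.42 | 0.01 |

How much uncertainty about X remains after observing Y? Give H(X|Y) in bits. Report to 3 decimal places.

0.608 bits

Chain rule: H(X|Y) = H(X,Y) − H(Y).
Marginals: p(X) = (0.5600, 0.4400), p(Y) = (0.1600, 0.5800, 0.2600).
H(X,Y) = 1.9921 bits; H(Y) = 1.3841 bits.
H(X|Y) = 1.9921 − 1.3841 = 0.608 bits.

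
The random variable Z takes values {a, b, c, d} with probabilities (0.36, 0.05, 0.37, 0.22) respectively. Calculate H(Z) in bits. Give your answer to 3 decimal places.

H(Z) = −Σ p·log₂ p.
  −(0.36)·log₂(0.36) = 0.5306
  −(0.05)·log₂(0.05) = 0.2161
  −(0.37)·log₂(0.37) = 0.5307
  −(0.22)·log₂(0.22) = 0.4806
Sum: 0.5306 + 0.2161 + 0.5307 + 0.4806 = 1.758 bits.

1.758 bits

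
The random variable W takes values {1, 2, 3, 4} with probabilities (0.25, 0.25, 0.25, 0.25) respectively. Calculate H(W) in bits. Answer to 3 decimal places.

H(W) = −Σ p·log₂ p.
  −(0.25)·log₂(0.25) = 0.5000
  −(0.25)·log₂(0.25) = 0.5000
  −(0.25)·log₂(0.25) = 0.5000
  −(0.25)·log₂(0.25) = 0.5000
Sum: 0.5000 + 0.5000 + 0.5000 + 0.5000 = 2.000 bits.

2.000 bits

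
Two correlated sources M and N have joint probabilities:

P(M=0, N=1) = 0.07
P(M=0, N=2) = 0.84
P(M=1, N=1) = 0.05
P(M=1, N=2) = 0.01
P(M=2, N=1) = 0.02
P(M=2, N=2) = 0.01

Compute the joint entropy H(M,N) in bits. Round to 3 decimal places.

0.942 bits

H(M,N) = −Σ p(x,y)·log₂ p(x,y) over all 6 cells.
  cell (0,1): −0.07·log₂0.07 = 0.2686
  cell (0,2): −0.84·log₂0.84 = 0.2113
  cell (1,1): −0.05·log₂0.05 = 0.2161
  cell (1,2): −0.01·log₂0.01 = 0.0664
  cell (2,1): −0.02·log₂0.02 = 0.1129
  cell (2,2): −0.01·log₂0.01 = 0.0664
Sum = 0.942 bits.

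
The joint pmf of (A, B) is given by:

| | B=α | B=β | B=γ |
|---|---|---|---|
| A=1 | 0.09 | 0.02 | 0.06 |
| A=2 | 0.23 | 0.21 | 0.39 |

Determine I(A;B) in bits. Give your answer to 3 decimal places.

Marginals: p(A) = (0.1700, 0.8300), p(B) = (0.3200, 0.2300, 0.4500).
I(A;B) = Σ p(x,y)·log₂[p(x,y)/(p(x)p(y))].
  (1,α): 0.09·log₂(1.6544) = 0.0654
  (1,β): 0.02·log₂(0.5115) = -0.0193
  (1,γ): 0.06·log₂(0.7843) = -0.0210
  (2,α): 0.23·log₂(0.8660) = -0.0478
  (2,β): 0.21·log₂(1.1001) = 0.0289
  (2,γ): 0.39·log₂(1.0442) = 0.0243
Sum = 0.030 bits.

0.030 bits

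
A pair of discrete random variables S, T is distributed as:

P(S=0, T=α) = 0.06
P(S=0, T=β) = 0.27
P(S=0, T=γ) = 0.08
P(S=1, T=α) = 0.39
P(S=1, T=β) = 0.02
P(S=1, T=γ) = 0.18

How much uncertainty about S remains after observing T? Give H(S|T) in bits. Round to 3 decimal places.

0.591 bits

Marginals: p(S) = (0.4100, 0.5900), p(T) = (0.4500, 0.2900, 0.2600).
H(S|T) = Σ p(T) · H(S|T=·).
  T=α: p=0.4500, H(S|T=α) = 0.5665
  T=β: p=0.2900, H(S|T=β) = 0.3621
  T=γ: p=0.2600, H(S|T=γ) = 0.8905
Weighted sum = 0.591 bits.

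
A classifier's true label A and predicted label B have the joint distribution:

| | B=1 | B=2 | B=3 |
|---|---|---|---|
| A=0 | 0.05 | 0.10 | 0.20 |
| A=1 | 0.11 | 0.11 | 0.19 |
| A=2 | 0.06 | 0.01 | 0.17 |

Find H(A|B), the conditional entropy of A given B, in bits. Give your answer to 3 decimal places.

Chain rule: H(A|B) = H(A,B) − H(B).
Marginals: p(A) = (0.3500, 0.4100, 0.2400), p(B) = (0.2200, 0.2200, 0.5600).
H(A,B) = 2.9130 bits; H(B) = 1.4296 bits.
H(A|B) = 2.9130 − 1.4296 = 1.483 bits.

1.483 bits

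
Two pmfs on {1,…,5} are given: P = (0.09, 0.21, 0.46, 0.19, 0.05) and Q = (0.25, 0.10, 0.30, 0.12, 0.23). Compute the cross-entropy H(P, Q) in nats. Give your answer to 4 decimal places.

H(P,Q) = −Σ p·ln q.
  −0.09·ln(0.25) = 0.12477
  −0.21·ln(0.10) = 0.48354
  −0.46·ln(0.30) = 0.55383
  −0.19·ln(0.12) = 0.40285
  −0.05·ln(0.23) = 0.07348
H(P,Q) = 1.6385 nats.

1.6385 nats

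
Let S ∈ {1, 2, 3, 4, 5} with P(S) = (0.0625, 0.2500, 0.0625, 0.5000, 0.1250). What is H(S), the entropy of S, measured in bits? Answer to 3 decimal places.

H(S) = −Σ p·log₂ p.
  −(0.0625)·log₂(0.0625) = 0.2500
  −(0.2500)·log₂(0.2500) = 0.5000
  −(0.0625)·log₂(0.0625) = 0.2500
  −(0.5000)·log₂(0.5000) = 0.5000
  −(0.1250)·log₂(0.1250) = 0.3750
Sum: 0.2500 + 0.5000 + 0.2500 + 0.5000 + 0.3750 = 1.875 bits.

1.875 bits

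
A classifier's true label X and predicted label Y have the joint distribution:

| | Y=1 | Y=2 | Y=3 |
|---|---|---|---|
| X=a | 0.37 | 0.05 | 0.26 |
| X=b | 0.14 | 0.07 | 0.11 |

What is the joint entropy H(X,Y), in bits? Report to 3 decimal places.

H(X,Y) = −Σ p(x,y)·log₂ p(x,y) over all 6 cells.
  cell (a,1): −0.37·log₂0.37 = 0.5307
  cell (a,2): −0.05·log₂0.05 = 0.2161
  cell (a,3): −0.26·log₂0.26 = 0.5053
  cell (b,1): −0.14·log₂0.14 = 0.3971
  cell (b,2): −0.07·log₂0.07 = 0.2686
  cell (b,3): −0.11·log₂0.11 = 0.3503
Sum = 2.268 bits.

2.268 bits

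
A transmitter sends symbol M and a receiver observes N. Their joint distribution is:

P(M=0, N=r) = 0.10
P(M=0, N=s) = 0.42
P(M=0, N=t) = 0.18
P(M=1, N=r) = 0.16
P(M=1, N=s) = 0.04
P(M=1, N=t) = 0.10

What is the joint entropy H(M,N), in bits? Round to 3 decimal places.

2.244 bits

H(M,N) = −Σ p(x,y)·log₂ p(x,y) over all 6 cells.
  cell (0,r): −0.10·log₂0.10 = 0.3322
  cell (0,s): −0.42·log₂0.42 = 0.5256
  cell (0,t): −0.18·log₂0.18 = 0.4453
  cell (1,r): −0.16·log₂0.16 = 0.4230
  cell (1,s): −0.04·log₂0.04 = 0.1858
  cell (1,t): −0.10·log₂0.10 = 0.3322
Sum = 2.244 bits.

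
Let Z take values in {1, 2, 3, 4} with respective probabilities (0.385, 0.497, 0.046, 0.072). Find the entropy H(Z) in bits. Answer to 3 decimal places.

1.509 bits

H(Z) = −Σ p·log₂ p.
  −(0.385)·log₂(0.385) = 0.5302
  −(0.497)·log₂(0.497) = 0.5013
  −(0.046)·log₂(0.046) = 0.2043
  −(0.072)·log₂(0.072) = 0.2733
Sum: 0.5302 + 0.5013 + 0.2043 + 0.2733 = 1.509 bits.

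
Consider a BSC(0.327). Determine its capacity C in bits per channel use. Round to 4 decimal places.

Binary symmetric channel: C = 1 − h₂(ε) where h₂ is the binary entropy function.
h₂(0.327) = −0.327·log₂0.327 − 0.673·log₂0.673 = 0.9118.
C = 1 − 0.9118 = 0.0882 bits per channel use.

0.0882 bits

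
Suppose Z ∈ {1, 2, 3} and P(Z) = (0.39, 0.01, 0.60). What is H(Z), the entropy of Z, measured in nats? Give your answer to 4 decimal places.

0.7198 nats

H(Z) = −Σ p·ln p.
  −(0.39)·ln(0.39) = 0.36723
  −(0.01)·ln(0.01) = 0.04605
  −(0.60)·ln(0.60) = 0.30650
Sum: 0.36723 + 0.04605 + 0.30650 = 0.7198 nats.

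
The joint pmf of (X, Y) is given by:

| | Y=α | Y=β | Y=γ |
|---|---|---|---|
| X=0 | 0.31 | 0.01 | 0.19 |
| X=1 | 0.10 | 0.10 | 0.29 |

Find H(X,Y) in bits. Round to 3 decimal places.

H(X,Y) = −Σ p(x,y)·log₂ p(x,y) over all 6 cells.
  cell (0,α): −0.31·log₂0.31 = 0.5238
  cell (0,β): −0.01·log₂0.01 = 0.0664
  cell (0,γ): −0.19·log₂0.19 = 0.4552
  cell (1,α): −0.10·log₂0.10 = 0.3322
  cell (1,β): −0.10·log₂0.10 = 0.3322
  cell (1,γ): −0.29·log₂0.29 = 0.5179
Sum = 2.228 bits.

2.228 bits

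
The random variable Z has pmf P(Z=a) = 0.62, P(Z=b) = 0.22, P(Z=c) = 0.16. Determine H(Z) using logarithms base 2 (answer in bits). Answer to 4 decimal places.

H(Z) = −Σ p·log₂ p.
  −(0.62)·log₂(0.62) = 0.42759
  −(0.22)·log₂(0.22) = 0.48057
  −(0.16)·log₂(0.16) = 0.42302
Sum: 0.42759 + 0.48057 + 0.42302 = 1.3312 bits.

1.3312 bits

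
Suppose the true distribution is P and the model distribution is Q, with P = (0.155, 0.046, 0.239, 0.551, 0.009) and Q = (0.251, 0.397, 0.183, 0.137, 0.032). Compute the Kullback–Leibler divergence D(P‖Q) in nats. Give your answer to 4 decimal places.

0.6454 nats

D(P‖Q) = Σ p·ln(p/q).
  0.155·ln(0.155/0.251) = -0.07471
  0.046·ln(0.046/0.397) = -0.09914
  0.239·ln(0.239/0.183) = 0.06381
  0.551·ln(0.551/0.137) = 0.76686
  0.009·ln(0.009/0.032) = -0.01142
D(P‖Q) = 0.6454 nats.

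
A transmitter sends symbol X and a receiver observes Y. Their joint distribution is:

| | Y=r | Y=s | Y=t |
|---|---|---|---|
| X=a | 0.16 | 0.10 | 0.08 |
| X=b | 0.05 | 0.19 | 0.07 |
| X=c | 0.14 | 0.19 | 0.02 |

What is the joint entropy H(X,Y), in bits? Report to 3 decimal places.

2.952 bits

H(X,Y) = −Σ p(x,y)·log₂ p(x,y) over all 9 cells.
  cell (a,r): −0.16·log₂0.16 = 0.4230
  cell (a,s): −0.10·log₂0.10 = 0.3322
  cell (a,t): −0.08·log₂0.08 = 0.2915
  cell (b,r): −0.05·log₂0.05 = 0.2161
  cell (b,s): −0.19·log₂0.19 = 0.4552
  cell (b,t): −0.07·log₂0.07 = 0.2686
  cell (c,r): −0.14·log₂0.14 = 0.3971
  cell (c,s): −0.19·log₂0.19 = 0.4552
  cell (c,t): −0.02·log₂0.02 = 0.1129
Sum = 2.952 bits.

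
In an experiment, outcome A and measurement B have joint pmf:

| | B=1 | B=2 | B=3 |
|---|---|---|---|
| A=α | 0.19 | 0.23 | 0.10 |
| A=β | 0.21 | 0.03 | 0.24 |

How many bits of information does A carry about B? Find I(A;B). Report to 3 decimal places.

0.168 bits

Marginals: p(A) = (0.5200, 0.4800), p(B) = (0.4000, 0.2600, 0.3400).
I(A;B) = H(A) + H(B) − H(A,B).
H(A) = 0.9988, H(B) = 1.5632, H(A,B) = 2.3938.
I(A;B) = 0.9988 + 1.5632 − 2.3938 = 0.168 bits.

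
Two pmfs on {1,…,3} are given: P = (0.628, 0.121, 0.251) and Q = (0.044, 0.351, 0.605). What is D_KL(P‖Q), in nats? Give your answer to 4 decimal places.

D(P‖Q) = Σ p·ln(p/q).
  0.628·ln(0.628/0.044) = 1.66944
  0.121·ln(0.121/0.351) = -0.12886
  0.251·ln(0.251/0.605) = -0.22082
D(P‖Q) = 1.3198 nats.

1.3198 nats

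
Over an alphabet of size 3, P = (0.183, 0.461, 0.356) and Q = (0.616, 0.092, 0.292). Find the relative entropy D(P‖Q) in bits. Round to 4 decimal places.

0.8532 bits

D(P‖Q) = Σ p·log₂(p/q).
  0.183·log₂(0.183/0.616) = -0.32045
  0.461·log₂(0.461/0.092) = 1.07185
  0.356·log₂(0.356/0.292) = 0.10178
D(P‖Q) = 0.8532 bits.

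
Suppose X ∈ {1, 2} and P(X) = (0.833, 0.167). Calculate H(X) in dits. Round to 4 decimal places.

0.1959 dits

H(X) = −Σ p·log₁₀ p.
  −(0.833)·log₁₀(0.833) = 0.06610
  −(0.167)·log₁₀(0.167) = 0.12981
Sum: 0.06610 + 0.12981 = 0.1959 dits.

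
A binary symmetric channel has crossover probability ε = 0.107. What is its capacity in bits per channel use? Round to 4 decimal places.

0.5092 bits

Binary symmetric channel: C = 1 − h₂(ε) where h₂ is the binary entropy function.
h₂(0.107) = −0.107·log₂0.107 − 0.893·log₂0.893 = 0.4908.
C = 1 − 0.4908 = 0.5092 bits per channel use.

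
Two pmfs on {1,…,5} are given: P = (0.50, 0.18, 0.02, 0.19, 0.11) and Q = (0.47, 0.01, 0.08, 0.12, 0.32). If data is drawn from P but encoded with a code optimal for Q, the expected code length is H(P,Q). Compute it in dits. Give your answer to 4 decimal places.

H(P,Q) = −Σ p·log₁₀ q.
  −0.50·log₁₀(0.47) = 0.16395
  −0.18·log₁₀(0.01) = 0.36000
  −0.02·log₁₀(0.08) = 0.02194
  −0.19·log₁₀(0.12) = 0.17496
  −0.11·log₁₀(0.32) = 0.05443
H(P,Q) = 0.7753 dits.

0.7753 dits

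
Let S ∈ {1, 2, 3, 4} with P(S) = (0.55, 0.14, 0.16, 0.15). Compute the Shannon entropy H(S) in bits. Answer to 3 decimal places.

1.705 bits

H(S) = −Σ p·log₂ p.
  −(0.55)·log₂(0.55) = 0.4744
  −(0.14)·log₂(0.14) = 0.3971
  −(0.16)·log₂(0.16) = 0.4230
  −(0.15)·log₂(0.15) = 0.4105
Sum: 0.4744 + 0.3971 + 0.4230 + 0.4105 = 1.705 bits.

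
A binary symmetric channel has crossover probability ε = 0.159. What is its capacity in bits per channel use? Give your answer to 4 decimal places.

Binary symmetric channel: C = 1 − h₂(ε) where h₂ is the binary entropy function.
h₂(0.159) = −0.159·log₂0.159 − 0.841·log₂0.841 = 0.6319.
C = 1 − 0.6319 = 0.3681 bits per channel use.

0.3681 bits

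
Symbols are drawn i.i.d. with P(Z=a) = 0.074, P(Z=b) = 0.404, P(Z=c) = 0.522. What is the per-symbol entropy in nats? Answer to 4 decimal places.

0.8982 nats

H(Z) = −Σ p·ln p.
  −(0.074)·ln(0.074) = 0.19267
  −(0.404)·ln(0.404) = 0.36616
  −(0.522)·ln(0.522) = 0.33935
Sum: 0.19267 + 0.36616 + 0.33935 = 0.8982 nats.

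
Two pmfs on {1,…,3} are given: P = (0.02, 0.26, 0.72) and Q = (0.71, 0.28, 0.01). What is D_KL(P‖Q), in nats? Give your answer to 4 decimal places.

D(P‖Q) = Σ p·ln(p/q).
  0.02·ln(0.02/0.71) = -0.07139
  0.26·ln(0.26/0.28) = -0.01927
  0.72·ln(0.72/0.01) = 3.07920
D(P‖Q) = 2.9885 nats.

2.9885 nats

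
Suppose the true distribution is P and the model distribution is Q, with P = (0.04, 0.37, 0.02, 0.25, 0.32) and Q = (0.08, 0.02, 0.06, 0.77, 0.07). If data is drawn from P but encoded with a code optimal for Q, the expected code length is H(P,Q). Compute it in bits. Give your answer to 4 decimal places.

3.6371 bits

H(P,Q) = −Σ p·log₂ q.
  −0.04·log₂(0.08) = 0.14575
  −0.37·log₂(0.02) = 2.08823
  −0.02·log₂(0.06) = 0.08118
  −0.25·log₂(0.77) = 0.09427
  −0.32·log₂(0.07) = 1.22768
H(P,Q) = 3.6371 bits.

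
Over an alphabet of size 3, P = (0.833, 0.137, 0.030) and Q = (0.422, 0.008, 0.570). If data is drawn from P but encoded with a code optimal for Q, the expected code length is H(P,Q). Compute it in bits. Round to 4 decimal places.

H(P,Q) = −Σ p·log₂ q.
  −0.833·log₂(0.422) = 1.03682
  −0.137·log₂(0.008) = 0.95431
  −0.030·log₂(0.570) = 0.02433
H(P,Q) = 2.0155 bits.

2.0155 bits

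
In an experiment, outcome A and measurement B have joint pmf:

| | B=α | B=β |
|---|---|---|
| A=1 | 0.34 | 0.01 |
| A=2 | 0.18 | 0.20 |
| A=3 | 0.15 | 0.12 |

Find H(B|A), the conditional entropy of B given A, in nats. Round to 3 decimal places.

0.494 nats

Marginals: p(A) = (0.3500, 0.3800, 0.2700), p(B) = (0.6700, 0.3300).
H(B|A) = Σ p(A) · H(B|A=·).
  A=1: p=0.3500, H(B|A=1) = 0.1297
  A=2: p=0.3800, H(B|A=2) = 0.6918
  A=3: p=0.2700, H(B|A=3) = 0.6870
Weighted sum = 0.494 nats.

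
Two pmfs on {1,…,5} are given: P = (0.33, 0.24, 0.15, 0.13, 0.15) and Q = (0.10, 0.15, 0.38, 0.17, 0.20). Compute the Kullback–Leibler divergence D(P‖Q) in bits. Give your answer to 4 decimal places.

0.4174 bits

D(P‖Q) = Σ p·log₂(p/q).
  0.33·log₂(0.33/0.10) = 0.56841
  0.24·log₂(0.24/0.15) = 0.16274
  0.15·log₂(0.15/0.38) = -0.20116
  0.13·log₂(0.13/0.17) = -0.05031
  0.15·log₂(0.15/0.20) = -0.06226
D(P‖Q) = 0.4174 bits.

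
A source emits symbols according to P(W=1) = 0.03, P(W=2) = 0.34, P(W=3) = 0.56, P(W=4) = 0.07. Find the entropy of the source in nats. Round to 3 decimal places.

0.983 nats

H(W) = −Σ p·ln p.
  −(0.03)·ln(0.03) = 0.1052
  −(0.34)·ln(0.34) = 0.3668
  −(0.56)·ln(0.56) = 0.3247
  −(0.07)·ln(0.07) = 0.1861
Sum: 0.1052 + 0.3668 + 0.3247 + 0.1861 = 0.983 nats.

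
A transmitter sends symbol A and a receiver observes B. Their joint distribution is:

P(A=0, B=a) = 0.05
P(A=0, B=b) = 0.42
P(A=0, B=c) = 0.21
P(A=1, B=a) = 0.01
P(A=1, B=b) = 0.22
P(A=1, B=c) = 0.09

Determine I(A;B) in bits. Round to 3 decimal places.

Marginals: p(A) = (0.6800, 0.3200), p(B) = (0.0600, 0.6400, 0.3000).
I(A;B) = Σ p(x,y)·log₂[p(x,y)/(p(x)p(y))].
  (0,a): 0.05·log₂(1.2255) = 0.0147
  (0,b): 0.42·log₂(0.9651) = -0.0215
  (0,c): 0.21·log₂(1.0294) = 0.0088
  (1,a): 0.01·log₂(0.5208) = -0.0094
  (1,b): 0.22·log₂(1.0742) = 0.0227
  (1,c): 0.09·log₂(0.9375) = -0.0084
Sum = 0.007 bits.

0.007 bits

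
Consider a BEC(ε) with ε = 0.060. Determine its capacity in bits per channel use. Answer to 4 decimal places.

0.9400 bits

Binary erasure channel: capacity C = 1 − ε.
C = 1 − 0.060 = 0.9400 bits per channel use.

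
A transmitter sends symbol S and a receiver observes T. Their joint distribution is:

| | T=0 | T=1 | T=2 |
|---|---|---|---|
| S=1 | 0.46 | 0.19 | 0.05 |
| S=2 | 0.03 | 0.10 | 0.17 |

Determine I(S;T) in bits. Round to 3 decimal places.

Marginals: p(S) = (0.7000, 0.3000), p(T) = (0.4900, 0.2900, 0.2200).
I(S;T) = Σ p(x,y)·log₂[p(x,y)/(p(x)p(y))].
  (1,0): 0.46·log₂(1.3411) = 0.1948
  (1,1): 0.19·log₂(0.9360) = -0.0181
  (1,2): 0.05·log₂(0.3247) = -0.0811
  (2,0): 0.03·log₂(0.2041) = -0.0688
  (2,1): 0.10·log₂(1.1494) = 0.0201
  (2,2): 0.17·log₂(2.5758) = 0.2320
Sum = 0.279 bits.

0.279 bits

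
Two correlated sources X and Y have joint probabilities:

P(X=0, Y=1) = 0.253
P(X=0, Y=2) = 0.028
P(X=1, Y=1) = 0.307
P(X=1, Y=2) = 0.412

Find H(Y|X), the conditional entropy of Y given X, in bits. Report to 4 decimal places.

0.8394 bits

Chain rule: H(Y|X) = H(X,Y) − H(X).
Marginals: p(X) = (0.2810, 0.7190), p(Y) = (0.5600, 0.4400).
H(X,Y) = 1.6962 bits; H(X) = 0.8568 bits.
H(Y|X) = 1.6962 − 0.8568 = 0.8394 bits.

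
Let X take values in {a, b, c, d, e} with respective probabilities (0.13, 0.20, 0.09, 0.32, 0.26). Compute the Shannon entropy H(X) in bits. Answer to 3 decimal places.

H(X) = −Σ p·log₂ p.
  −(0.13)·log₂(0.13) = 0.3826
  −(0.20)·log₂(0.20) = 0.4644
  −(0.09)·log₂(0.09) = 0.3127
  −(0.32)·log₂(0.32) = 0.5260
  −(0.26)·log₂(0.26) = 0.5053
Sum: 0.3826 + 0.4644 + 0.3127 + 0.5260 + 0.5053 = 2.191 bits.

2.191 bits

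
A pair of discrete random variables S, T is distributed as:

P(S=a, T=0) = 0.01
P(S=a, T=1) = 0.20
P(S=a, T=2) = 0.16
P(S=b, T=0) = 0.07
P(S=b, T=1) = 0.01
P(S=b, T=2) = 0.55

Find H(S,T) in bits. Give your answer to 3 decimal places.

1.763 bits

H(S,T) = −Σ p(x,y)·log₂ p(x,y) over all 6 cells.
  cell (a,0): −0.01·log₂0.01 = 0.0664
  cell (a,1): −0.20·log₂0.20 = 0.4644
  cell (a,2): −0.16·log₂0.16 = 0.4230
  cell (b,0): −0.07·log₂0.07 = 0.2686
  cell (b,1): −0.01·log₂0.01 = 0.0664
  cell (b,2): −0.55·log₂0.55 = 0.4744
Sum = 1.763 bits.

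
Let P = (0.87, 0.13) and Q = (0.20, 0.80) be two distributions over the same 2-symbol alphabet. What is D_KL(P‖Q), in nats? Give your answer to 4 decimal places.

D(P‖Q) = Σ p·ln(p/q).
  0.87·ln(0.87/0.20) = 1.27905
  0.13·ln(0.13/0.80) = -0.23622
D(P‖Q) = 1.0428 nats.

1.0428 nats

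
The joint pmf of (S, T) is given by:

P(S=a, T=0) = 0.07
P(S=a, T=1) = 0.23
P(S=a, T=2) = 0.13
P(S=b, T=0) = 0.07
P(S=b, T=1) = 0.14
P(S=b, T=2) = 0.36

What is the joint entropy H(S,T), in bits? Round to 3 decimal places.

2.335 bits

H(S,T) = −Σ p(x,y)·log₂ p(x,y) over all 6 cells.
  cell (a,0): −0.07·log₂0.07 = 0.2686
  cell (a,1): −0.23·log₂0.23 = 0.4877
  cell (a,2): −0.13·log₂0.13 = 0.3826
  cell (b,0): −0.07·log₂0.07 = 0.2686
  cell (b,1): −0.14·log₂0.14 = 0.3971
  cell (b,2): −0.36·log₂0.36 = 0.5306
Sum = 2.335 bits.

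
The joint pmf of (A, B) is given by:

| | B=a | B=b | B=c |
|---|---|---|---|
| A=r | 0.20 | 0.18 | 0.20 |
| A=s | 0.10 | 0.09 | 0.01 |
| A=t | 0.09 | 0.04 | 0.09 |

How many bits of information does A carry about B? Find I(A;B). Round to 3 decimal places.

Marginals: p(A) = (0.5800, 0.2000, 0.2200), p(B) = (0.3900, 0.3100, 0.3000).
I(A;B) = Σ p(x,y)·log₂[p(x,y)/(p(x)p(y))].
  (r,a): 0.20·log₂(0.8842) = -0.0355
  (r,b): 0.18·log₂(1.0011) = 0.0003
  (r,c): 0.20·log₂(1.1494) = 0.0402
  (s,a): 0.10·log₂(1.2821) = 0.0358
  (s,b): 0.09·log₂(1.4516) = 0.0484
  (s,c): 0.01·log₂(0.1667) = -0.0258
  (t,a): 0.09·log₂(1.0490) = 0.0062
  (t,b): 0.04·log₂(0.5865) = -0.0308
  (t,c): 0.09·log₂(1.3636) = 0.0403
Sum = 0.079 bits.

0.079 bits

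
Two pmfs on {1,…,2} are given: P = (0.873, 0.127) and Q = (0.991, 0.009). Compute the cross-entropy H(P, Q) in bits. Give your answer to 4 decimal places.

0.8745 bits

H(P,Q) = −Σ p·log₂ q.
  −0.873·log₂(0.991) = 0.01139
  −0.127·log₂(0.009) = 0.86307
H(P,Q) = 0.8745 bits.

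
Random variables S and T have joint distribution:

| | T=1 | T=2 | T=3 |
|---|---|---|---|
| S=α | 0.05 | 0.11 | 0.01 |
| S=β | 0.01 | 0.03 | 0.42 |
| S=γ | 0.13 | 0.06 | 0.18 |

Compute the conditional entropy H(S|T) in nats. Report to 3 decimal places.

Marginals: p(S) = (0.1700, 0.4600, 0.3700), p(T) = (0.1900, 0.2000, 0.6100).
H(S|T) = Σ p(T) · H(S|T=·).
  T=1: p=0.1900, H(S|T=1) = 0.7659
  T=2: p=0.2000, H(S|T=2) = 0.9746
  T=3: p=0.6100, H(S|T=3) = 0.6845
Weighted sum = 0.758 nats.

0.758 nats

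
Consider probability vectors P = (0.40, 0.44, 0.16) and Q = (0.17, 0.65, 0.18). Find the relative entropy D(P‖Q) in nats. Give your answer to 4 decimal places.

0.1517 nats

D(P‖Q) = Σ p·ln(p/q).
  0.40·ln(0.40/0.17) = 0.34227
  0.44·ln(0.44/0.65) = -0.17169
  0.16·ln(0.16/0.18) = -0.01885
D(P‖Q) = 0.1517 nats.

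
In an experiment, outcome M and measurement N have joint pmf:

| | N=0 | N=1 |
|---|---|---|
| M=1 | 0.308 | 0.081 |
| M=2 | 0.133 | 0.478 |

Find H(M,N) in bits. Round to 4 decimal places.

1.7131 bits

H(M,N) = −Σ p(x,y)·log₂ p(x,y) over all 4 cells.
  cell (1,0): −0.308·log₂0.308 = 0.52329
  cell (1,1): −0.081·log₂0.081 = 0.29370
  cell (2,0): −0.133·log₂0.133 = 0.38710
  cell (2,1): −0.478·log₂0.478 = 0.50903
Sum = 1.7131 bits.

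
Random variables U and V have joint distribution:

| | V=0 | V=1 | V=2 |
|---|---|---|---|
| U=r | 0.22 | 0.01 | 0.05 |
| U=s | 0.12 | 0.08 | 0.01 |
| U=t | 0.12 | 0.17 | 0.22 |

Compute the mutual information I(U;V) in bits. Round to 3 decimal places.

0.247 bits

Marginals: p(U) = (0.2800, 0.2100, 0.5100), p(V) = (0.4600, 0.2600, 0.2800).
I(U;V) = Σ p(x,y)·log₂[p(x,y)/(p(x)p(y))].
  (r,0): 0.22·log₂(1.7081) = 0.1699
  (r,1): 0.01·log₂(0.1374) = -0.0286
  (r,2): 0.05·log₂(0.6378) = -0.0324
  (s,0): 0.12·log₂(1.2422) = 0.0376
  (s,1): 0.08·log₂(1.4652) = 0.0441
  (s,2): 0.01·log₂(0.1701) = -0.0256
  (t,0): 0.12·log₂(0.5115) = -0.1161
  (t,1): 0.17·log₂(1.2821) = 0.0609
  (t,2): 0.22·log₂(1.5406) = 0.1372
Sum = 0.247 bits.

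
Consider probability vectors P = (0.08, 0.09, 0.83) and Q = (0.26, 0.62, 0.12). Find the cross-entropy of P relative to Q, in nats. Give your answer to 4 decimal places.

H(P,Q) = −Σ p·ln q.
  −0.08·ln(0.26) = 0.10777
  −0.09·ln(0.62) = 0.04302
  −0.83·ln(0.12) = 1.75982
H(P,Q) = 1.9106 nats.

1.9106 nats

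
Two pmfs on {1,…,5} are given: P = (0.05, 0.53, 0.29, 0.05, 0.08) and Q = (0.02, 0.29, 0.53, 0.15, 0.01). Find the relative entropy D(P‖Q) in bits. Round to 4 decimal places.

0.4356 bits

D(P‖Q) = Σ p·log₂(p/q).
  0.05·log₂(0.05/0.02) = 0.06610
  0.53·log₂(0.53/0.29) = 0.46107
  0.29·log₂(0.29/0.53) = -0.25228
  0.05·log₂(0.05/0.15) = -0.07925
  0.08·log₂(0.08/0.01) = 0.24000
D(P‖Q) = 0.4356 bits.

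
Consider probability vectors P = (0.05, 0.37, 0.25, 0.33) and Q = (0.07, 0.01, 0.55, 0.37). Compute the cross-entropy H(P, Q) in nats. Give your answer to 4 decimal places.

2.3144 nats

H(P,Q) = −Σ p·ln q.
  −0.05·ln(0.07) = 0.13296
  −0.37·ln(0.01) = 1.70391
  −0.25·ln(0.55) = 0.14946
  −0.33·ln(0.37) = 0.32810
H(P,Q) = 2.3144 nats.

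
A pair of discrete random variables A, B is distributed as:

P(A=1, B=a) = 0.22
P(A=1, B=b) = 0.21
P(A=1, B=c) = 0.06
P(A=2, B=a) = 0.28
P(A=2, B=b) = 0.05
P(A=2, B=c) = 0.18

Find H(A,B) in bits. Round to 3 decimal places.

H(A,B) = −Σ p(x,y)·log₂ p(x,y) over all 6 cells.
  cell (1,a): −0.22·log₂0.22 = 0.4806
  cell (1,b): −0.21·log₂0.21 = 0.4728
  cell (1,c): −0.06·log₂0.06 = 0.2435
  cell (2,a): −0.28·log₂0.28 = 0.5142
  cell (2,b): −0.05·log₂0.05 = 0.2161
  cell (2,c): −0.18·log₂0.18 = 0.4453
Sum = 2.373 bits.

2.373 bits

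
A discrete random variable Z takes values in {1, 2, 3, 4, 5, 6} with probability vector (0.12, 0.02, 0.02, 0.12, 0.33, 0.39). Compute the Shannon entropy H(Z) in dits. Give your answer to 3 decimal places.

H(Z) = −Σ p·log₁₀ p.
  −(0.12)·log₁₀(0.12) = 0.1105
  −(0.02)·log₁₀(0.02) = 0.0340
  −(0.02)·log₁₀(0.02) = 0.0340
  −(0.12)·log₁₀(0.12) = 0.1105
  −(0.33)·log₁₀(0.33) = 0.1589
  −(0.39)·log₁₀(0.39) = 0.1595
Sum: 0.1105 + 0.0340 + 0.0340 + 0.1105 + 0.1589 + 0.1595 = 0.607 dits.

0.607 dits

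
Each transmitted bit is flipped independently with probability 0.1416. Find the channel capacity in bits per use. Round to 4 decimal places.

Binary symmetric channel: C = 1 − h₂(ε) where h₂ is the binary entropy function.
h₂(0.1416) = −0.1416·log₂0.1416 − 0.8584·log₂0.8584 = 0.5884.
C = 1 − 0.5884 = 0.4116 bits per channel use.

0.4116 bits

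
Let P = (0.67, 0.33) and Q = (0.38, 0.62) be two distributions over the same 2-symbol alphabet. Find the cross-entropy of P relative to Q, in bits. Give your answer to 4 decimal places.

1.1629 bits

H(P,Q) = −Σ p·log₂ q.
  −0.67·log₂(0.38) = 0.93527
  −0.33·log₂(0.62) = 0.22759
H(P,Q) = 1.1629 bits.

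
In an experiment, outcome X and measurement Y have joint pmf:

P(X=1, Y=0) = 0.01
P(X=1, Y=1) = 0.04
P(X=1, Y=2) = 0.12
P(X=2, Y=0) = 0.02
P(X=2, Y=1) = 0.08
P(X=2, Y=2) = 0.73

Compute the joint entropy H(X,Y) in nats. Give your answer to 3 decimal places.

0.939 nats

H(X,Y) = −Σ p(x,y)·ln p(x,y) over all 6 cells.
  cell (1,0): −0.01·ln0.01 = 0.0461
  cell (1,1): −0.04·ln0.04 = 0.1288
  cell (1,2): −0.12·ln0.12 = 0.2544
  cell (2,0): −0.02·ln0.02 = 0.0782
  cell (2,1): −0.08·ln0.08 = 0.2021
  cell (2,2): −0.73·ln0.73 = 0.2297
Sum = 0.939 nats.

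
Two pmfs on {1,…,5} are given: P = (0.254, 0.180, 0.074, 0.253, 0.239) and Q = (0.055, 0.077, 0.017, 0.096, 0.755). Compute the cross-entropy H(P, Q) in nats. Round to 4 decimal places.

H(P,Q) = −Σ p·ln q.
  −0.254·ln(0.055) = 0.73671
  −0.180·ln(0.077) = 0.46151
  −0.074·ln(0.017) = 0.30152
  −0.253·ln(0.096) = 0.59288
  −0.239·ln(0.755) = 0.06717
H(P,Q) = 2.1598 nats.

2.1598 nats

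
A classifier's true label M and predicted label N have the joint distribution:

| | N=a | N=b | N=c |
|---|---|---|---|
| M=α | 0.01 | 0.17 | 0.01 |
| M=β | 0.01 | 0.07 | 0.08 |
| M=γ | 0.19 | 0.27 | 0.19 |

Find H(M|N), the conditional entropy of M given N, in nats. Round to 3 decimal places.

Chain rule: H(M|N) = H(M,N) − H(N).
Marginals: p(M) = (0.1900, 0.1600, 0.6500), p(N) = (0.2100, 0.5100, 0.2800).
H(M,N) = 1.8122 nats; H(N) = 1.0276 nats.
H(M|N) = 1.8122 − 1.0276 = 0.785 nats.

0.785 nats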